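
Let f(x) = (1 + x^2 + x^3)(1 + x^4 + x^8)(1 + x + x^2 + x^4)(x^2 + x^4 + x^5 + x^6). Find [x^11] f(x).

(1 + x^2 + x^3) has coefficients 1,0,1,1 for degrees 0…3.
(1 + x^4 + x^8) has coefficients 1,0,0,0,1,0,0,0,1,0,0,0 for degrees 0…11.
Multiplying by (1 + x + x^2 + x^4) gives running coefficients 1,1,1,0,2,1,1,0,2,1,1,0 for degrees 0…11.
Finally multiplying by (x^2 + x^4 + x^5 + x^6), the product of all factors after the first has coefficients 0,0,1,1,2,2,5,3,4,3,6,3 for degrees 0…11.
[x^11] = 1·3 + 1·3 + 1·4 = 10.

10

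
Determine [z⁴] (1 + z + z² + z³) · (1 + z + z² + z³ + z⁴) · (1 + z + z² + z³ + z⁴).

14

(1 + z + z² + z³) has coefficients 1,1,1,1 for degrees 0…3.
(1 + z + z² + z³ + z⁴) has coefficients 1,1,1,1,1 for degrees 0…4.
Finally multiplying by (1 + z + z² + z³ + z⁴), the product of all factors after the first has coefficients 1,2,3,4,5 for degrees 0…4.
[z⁴] = 1·5 + 1·4 + 1·3 + 1·2 = 14.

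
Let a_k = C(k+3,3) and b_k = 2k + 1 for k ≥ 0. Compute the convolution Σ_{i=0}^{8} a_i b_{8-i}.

This is [x^8] in the product of the two ordinary generating functions.
Σ = 1·17 + 4·15 + 10·13 + 20·11 + 35·9 + 56·7 + 84·5 + 120·3 + 165·1 = 2079.

2079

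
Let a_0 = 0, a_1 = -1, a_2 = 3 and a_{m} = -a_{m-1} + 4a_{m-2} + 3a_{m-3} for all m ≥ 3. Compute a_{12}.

The ordinary generating function has denominator 1 + x - 4x^2 - 3x^3.
Iterating the recurrence: a_0,…,a_{12} = 0, -1, 3, -7, 16, -35, 78, -170, 377, -823, 1821, -3982, 8797.

8797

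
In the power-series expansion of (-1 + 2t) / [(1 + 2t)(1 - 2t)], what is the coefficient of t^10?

-1024

The denominator gives the recurrence a_n = 4a_(n−2) for n ≥ 2; the numerator fixes a_0 = -1, a_1 = 2.
Iterating: -1, 2, -4, 8, -16, 32, -64, 128, -256, 512, -1024, so a_10 = -1024.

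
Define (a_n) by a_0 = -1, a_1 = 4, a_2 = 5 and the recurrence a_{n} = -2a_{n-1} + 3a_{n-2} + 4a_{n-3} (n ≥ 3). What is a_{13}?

-136496

The ordinary generating function has denominator 1 + 2q - 3q^2 - 4q^3.
Iterating the recurrence: a_0,…,a_{13} = -1, 4, 5, -2, 35, -56, 209, -446, 1295, -3092, 8285, -20666, 53819, -136496.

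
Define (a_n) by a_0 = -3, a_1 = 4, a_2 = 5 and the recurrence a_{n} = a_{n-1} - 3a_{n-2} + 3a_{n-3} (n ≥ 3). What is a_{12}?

The ordinary generating function has denominator 1 - q + 3q^2 - 3q^3.
Iterating the recurrence: a_0,…,a_{12} = -3, 4, 5, -16, -19, 44, 53, -136, -163, 404, 485, -1216, -1459.

-1459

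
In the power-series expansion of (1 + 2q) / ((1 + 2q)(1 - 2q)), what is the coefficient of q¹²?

4096

The denominator gives the recurrence a_n = 4a_(n−2) for n ≥ 3; the numerator fixes a_0 = 1, a_1 = 2, a_2 = 4.
Iterating: 1, 2, 4, 8, 16, 32, 64, 128, 256, 512, 1024, 2048, 4096, so a_12 = 4096.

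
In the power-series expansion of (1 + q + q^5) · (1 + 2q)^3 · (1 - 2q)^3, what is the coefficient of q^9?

(1 + q + q^5) has coefficients 1,1,0,0,0,1 for degrees 0…5.
(1 + 2q)^3 has coefficients 1,6,12,8,0,0,0,0,0,0 for degrees 0…9.
Finally multiplying by (1 - 2q)^3, the product of all factors after the first has coefficients 1,0,-12,0,48,0,-64,0,0,0 for degrees 0…9.
[q^9] = 1·0 + 1·0 + 1·48 = 48.

48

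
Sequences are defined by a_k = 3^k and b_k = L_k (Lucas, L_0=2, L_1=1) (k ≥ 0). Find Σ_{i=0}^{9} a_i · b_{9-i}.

58960

The convolution is the x^9 coefficient of A(x)B(x).
Σ = 1·76 + 3·47 + 9·29 + 27·18 + 81·11 + 243·7 + 729·4 + 2187·3 + 6561·1 + 19683·2 = 58960.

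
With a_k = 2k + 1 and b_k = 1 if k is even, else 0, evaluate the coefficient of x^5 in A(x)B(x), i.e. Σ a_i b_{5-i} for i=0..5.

21

This is [x^5] in the product of the two ordinary generating functions.
Σ = 1·0 + 3·1 + 5·0 + 7·1 + 9·0 + 11·1 = 21.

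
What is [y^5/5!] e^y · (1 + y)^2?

The EGF product rule gives c_5 = Σ_{k_1+k_2=5} C(5; k_1,k_2) · ∏ g_i(k_i), where e^y gives (1)^k; (1+y)^2 gives the falling factorial (2)_k.
g_1(k) for k = 0…5: 1, 1, 1, 1, 1, 1.
g_2(k) for k = 0…5: 1, 2, 2, 0, 0, 0.
c_5 = Σ_k C(5,k)·g_1(k)·g_2(5−k) = 10·1·2 + 5·1·2 + 1·1·1 = 20 + 10 + 1 = 31.

31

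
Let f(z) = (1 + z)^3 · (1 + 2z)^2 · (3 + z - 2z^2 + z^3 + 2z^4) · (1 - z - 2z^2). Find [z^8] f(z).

(1 + z)^3 has coefficients 1,3,3,1 for degrees 0…3.
(1 + 2z)^2 has coefficients 1,4,4,0,0,0,0,0,0 for degrees 0…8.
Multiplying by (3 + z - 2z^2 + z^3 + 2z^4) gives running coefficients 3,13,14,-3,-2,12,8,0,0 for degrees 0…8.
Finally multiplying by (1 - z - 2z^2), the product of all factors after the first has coefficients 3,10,-5,-43,-27,20,0,-32,-16 for degrees 0…8.
[z^8] = 1·(-16) + 3·(-32) + 3·0 + 1·20 = -92.

-92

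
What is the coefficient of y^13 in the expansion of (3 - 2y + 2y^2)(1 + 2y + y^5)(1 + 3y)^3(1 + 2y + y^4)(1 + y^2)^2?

(3 - 2y + 2y^2) has coefficients 3,-2,2 for degrees 0…2.
(1 + 2y + y^5) has coefficients 1,2,0,0,0,1,0,0,0,0,0,0,0,0 for degrees 0…13.
Multiplying by (1 + 3y)^3 gives running coefficients 1,11,45,81,54,1,9,27,27,0,0,0,0,0 for degrees 0…13.
Multiplying by (1 + 2y + y^4) gives running coefficients 1,13,67,171,217,120,56,126,135,55,9,27,27,0 for degrees 0…13.
Finally multiplying by (1 + y^2)^2, the product of all factors after the first has coefficients 1,13,69,197,352,475,557,537,464,427,335,263,180,109 for degrees 0…13.
[y^13] = 3·109 − 2·180 + 2·263 = 493.

493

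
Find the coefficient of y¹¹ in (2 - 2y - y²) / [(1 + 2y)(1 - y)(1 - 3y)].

The denominator gives the recurrence a_n = 2a_(n−1) + 5a_(n−2) − 6a_(n−3) for n ≥ 3; the numerator fixes a_0 = 2, a_1 = 2, a_2 = 13.
Iterating: 2, 2, 13, 24, 101, 244, 849, 2312, 7405, 21276, 65705, 193360, so a_11 = 193360.

193360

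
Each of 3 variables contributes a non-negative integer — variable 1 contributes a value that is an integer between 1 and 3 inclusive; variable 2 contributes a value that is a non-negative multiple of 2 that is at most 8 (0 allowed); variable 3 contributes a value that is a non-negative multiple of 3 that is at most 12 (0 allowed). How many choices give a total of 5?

The generating function for the choices is (t + t^2 + t^3)·(1 + t^2 + t^4 + t^6 + t^8)·(1 + t^3 + t^6 + t^9 + t^12); the count is [t^5].
(t + t^2 + t^3) has coefficients 0,1,1,1 for degrees 0…3.
(1 + t^2 + t^4 + t^6 + t^8) has coefficients 1,0,1,0,1,0 for degrees 0…5.
Finally multiplying by (1 + t^3 + t^6 + t^9 + t^12), the product of all factors after the first has coefficients 1,0,1,1,1,1 for degrees 0…5.
[t^5] = 1·1 + 1·1 + 1·1 = 3.

3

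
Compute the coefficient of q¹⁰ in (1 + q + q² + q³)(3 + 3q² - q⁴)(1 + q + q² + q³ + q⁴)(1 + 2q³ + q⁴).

(1 + q + q² + q³) has coefficients 1,1,1,1 for degrees 0…3.
(3 + 3q² - q⁴) has coefficients 3,0,3,0,-1,0,0,0,0,0,0 for degrees 0…10.
Multiplying by (1 + q + q² + q³ + q⁴) gives running coefficients 3,3,6,6,5,2,2,-1,-1,0,0 for degrees 0…10.
Finally multiplying by (1 + 2q³ + q⁴), the product of all factors after the first has coefficients 3,3,6,12,14,17,20,15,8,6,0 for degrees 0…10.
[q¹⁰] = 1·0 + 1·6 + 1·8 + 1·15 = 29.

29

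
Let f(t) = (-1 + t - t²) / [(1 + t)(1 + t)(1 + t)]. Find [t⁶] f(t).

The denominator gives the recurrence a_n = −3a_(n−1) − 3a_(n−2) − a_(n−3) for n ≥ 3; the numerator fixes a_0 = -1, a_1 = 4, a_2 = -10.
Iterating: -1, 4, -10, 19, -31, 46, -64, so a_6 = -64.

-64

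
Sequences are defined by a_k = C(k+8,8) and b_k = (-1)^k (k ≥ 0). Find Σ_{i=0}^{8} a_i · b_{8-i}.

Write out a_i and b_{8-i} for i = 0,…,8 and sum the products.
Σ = 1·1 + 9·(-1) + 45·1 + 165·(-1) + 495·1 + 1287·(-1) + 3003·1 + 6435·(-1) + 12870·1 = 8518.

8518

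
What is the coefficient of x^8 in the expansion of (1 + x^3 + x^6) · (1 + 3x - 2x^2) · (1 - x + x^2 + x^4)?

(1 + x^3 + x^6) has coefficients 1,0,0,1,0,0,1 for degrees 0…6.
(1 + 3x - 2x^2) has coefficients 1,3,-2,0,0,0,0,0,0 for degrees 0…8.
Finally multiplying by (1 - x + x^2 + x^4), the product of all factors after the first has coefficients 1,2,-4,5,-1,3,-2,0,0 for degrees 0…8.
[x^8] = 1·0 + 1·3 + 1·(-4) = -1.

-1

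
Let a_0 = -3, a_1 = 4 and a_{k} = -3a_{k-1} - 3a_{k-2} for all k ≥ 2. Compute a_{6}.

81

The ordinary generating function has denominator 1 + 3x + 3x^2.
Iterating the recurrence: a_0,…,a_{6} = -3, 4, -3, -3, 18, -45, 81.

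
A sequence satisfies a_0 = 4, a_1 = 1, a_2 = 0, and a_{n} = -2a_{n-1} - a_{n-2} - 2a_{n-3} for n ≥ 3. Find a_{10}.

816

The ordinary generating function has denominator 1 + 2t + t^2 + 2t^3.
Iterating the recurrence: a_0,…,a_{10} = 4, 1, 0, -9, 16, -23, 48, -105, 208, -407, 816.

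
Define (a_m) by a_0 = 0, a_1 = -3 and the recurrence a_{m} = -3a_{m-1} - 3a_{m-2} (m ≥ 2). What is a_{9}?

486

The ordinary generating function has denominator 1 + 3y + 3y^2.
Iterating the recurrence: a_0,…,a_{9} = 0, -3, 9, -18, 27, -27, 0, 81, -243, 486.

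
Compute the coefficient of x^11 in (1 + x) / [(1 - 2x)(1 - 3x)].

The denominator gives the recurrence a_n = 5a_(n−1) − 6a_(n−2) for n ≥ 2; the numerator fixes a_0 = 1, a_1 = 6.
Iterating: 1, 6, 24, 84, 276, 876, 2724, 8364, 25476, 77196, 233124, 702444, so a_11 = 702444.

702444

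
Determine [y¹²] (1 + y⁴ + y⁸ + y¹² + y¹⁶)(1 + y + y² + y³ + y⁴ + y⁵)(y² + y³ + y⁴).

(1 + y⁴ + y⁸ + y¹² + y¹⁶) has coefficients 1,0,0,0,1,0,0,0,1,0,0,0,1 for degrees 0…12.
(1 + y + y² + y³ + y⁴ + y⁵) has coefficients 1,1,1,1,1,1,0,0,0,0,0,0,0 for degrees 0…12.
Finally multiplying by (y² + y³ + y⁴), the product of all factors after the first has coefficients 0,0,1,2,3,3,3,3,2,1,0,0,0 for degrees 0…12.
[y¹²] = 1·0 + 1·2 + 1·3 + 1·0 = 5.

5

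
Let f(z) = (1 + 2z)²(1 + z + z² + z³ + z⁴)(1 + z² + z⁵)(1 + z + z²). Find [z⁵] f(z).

(1 + 2z)² has coefficients 1,4,4 for degrees 0…2.
(1 + z + z² + z³ + z⁴) has coefficients 1,1,1,1,1,0 for degrees 0…5.
Multiplying by (1 + z² + z⁵) gives running coefficients 1,1,2,2,2,2 for degrees 0…5.
Finally multiplying by (1 + z + z²), the product of all factors after the first has coefficients 1,2,4,5,6,6 for degrees 0…5.
[z⁵] = 1·6 + 4·6 + 4·5 = 50.

50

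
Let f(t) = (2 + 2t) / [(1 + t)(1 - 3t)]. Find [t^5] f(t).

486

Partial fractions give a closed form: a_n = (2)·3^n.
At n = 5: a_5 = 486.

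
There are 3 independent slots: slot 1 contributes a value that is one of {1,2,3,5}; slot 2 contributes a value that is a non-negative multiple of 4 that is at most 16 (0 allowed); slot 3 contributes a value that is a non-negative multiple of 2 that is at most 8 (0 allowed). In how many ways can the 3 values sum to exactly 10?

3

The generating function for the choices is (z + z^2 + z^3 + z^5)·(1 + z^4 + z^8 + z^12 + z^16)·(1 + z^2 + z^4 + z^6 + z^8); the count is [z^10].
(z + z^2 + z^3 + z^5) has coefficients 0,1,1,1,0,1 for degrees 0…5.
(1 + z^4 + z^8 + z^12 + z^16) has coefficients 1,0,0,0,1,0,0,0,1,0,0 for degrees 0…10.
Finally multiplying by (1 + z^2 + z^4 + z^6 + z^8), the product of all factors after the first has coefficients 1,0,1,0,2,0,2,0,3,0,2 for degrees 0…10.
[z^10] = 1·0 + 1·3 + 1·0 + 1·0 = 3.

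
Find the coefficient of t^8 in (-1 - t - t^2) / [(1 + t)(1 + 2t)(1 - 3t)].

Partial fractions give a closed form: a_n = (1/4)·(-1)^n + (-3/5)·(-2)^n + (-13/20)·3^n.
At n = 8: a_8 = -4418.

-4418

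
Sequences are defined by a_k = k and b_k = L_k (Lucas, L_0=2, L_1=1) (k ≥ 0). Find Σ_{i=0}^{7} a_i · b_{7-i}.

This is [x^7] in the product of the two ordinary generating functions.
Σ = 0·29 + 1·18 + 2·11 + 3·7 + 4·4 + 5·3 + 6·1 + 7·2 = 112.

112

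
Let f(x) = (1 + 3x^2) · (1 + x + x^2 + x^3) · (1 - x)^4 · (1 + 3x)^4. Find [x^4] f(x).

(1 + 3x^2) has coefficients 1,0,3 for degrees 0…2.
(1 + x + x^2 + x^3) has coefficients 1,1,1,1,0 for degrees 0…4.
Multiplying by (1 - x)^4 gives running coefficients 1,-3,3,-1,-1 for degrees 0…4.
Finally multiplying by (1 + 3x)^4, the product of all factors after the first has coefficients 1,9,21,-19,-94 for degrees 0…4.
[x^4] = 1·(-94) + 3·21 = -31.

-31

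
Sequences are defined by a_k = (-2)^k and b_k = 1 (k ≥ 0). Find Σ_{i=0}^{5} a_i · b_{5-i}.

The convolution is the t^5 coefficient of A(t)B(t).
Σ = 1·1 − 2·1 + 4·1 − 8·1 + 16·1 − 32·1 = -21.

-21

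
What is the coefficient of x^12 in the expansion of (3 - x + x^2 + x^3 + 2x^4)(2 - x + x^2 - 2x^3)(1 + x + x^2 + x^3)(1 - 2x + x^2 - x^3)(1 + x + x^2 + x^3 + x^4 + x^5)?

(3 - x + x^2 + x^3 + 2x^4) has coefficients 3,-1,1,1,2 for degrees 0…4.
(2 - x + x^2 - 2x^3) has coefficients 2,-1,1,-2,0,0,0,0,0,0,0,0,0 for degrees 0…12.
Multiplying by (1 + x + x^2 + x^3) gives running coefficients 2,1,2,0,-2,-1,-2,0,0,0,0,0,0 for degrees 0…12.
Multiplying by (1 - 2x + x^2 - x^3) gives running coefficients 2,-3,2,-5,-1,1,-2,5,-1,2,0,0,0 for degrees 0…12.
Finally multiplying by (1 + x + x^2 + x^3 + x^4 + x^5), the product of all factors after the first has coefficients 2,-1,1,-4,-5,-4,-8,0,-3,4,5,4,6 for degrees 0…12.
[x^12] = 3·6 − 1·4 + 1·5 + 1·4 + 2·(-3) = 17.

17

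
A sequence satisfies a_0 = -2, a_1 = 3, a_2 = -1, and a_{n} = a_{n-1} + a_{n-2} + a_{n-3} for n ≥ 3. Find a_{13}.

The ordinary generating function has denominator 1 - z - z^2 - z^3.
Iterating the recurrence: a_0,…,a_{13} = -2, 3, -1, 0, 2, 1, 3, 6, 10, 19, 35, 64, 118, 217.

217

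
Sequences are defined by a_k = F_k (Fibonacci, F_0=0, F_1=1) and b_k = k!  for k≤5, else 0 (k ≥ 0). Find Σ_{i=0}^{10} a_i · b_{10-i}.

The convolution is the t^10 coefficient of A(t)B(t).
Σ = 0·0 + 1·0 + 1·0 + 2·0 + 3·0 + 5·120 + 8·24 + 13·6 + 21·2 + 34·1 + 55·1 = 1001.

1001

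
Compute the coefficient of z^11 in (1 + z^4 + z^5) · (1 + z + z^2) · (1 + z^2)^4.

(1 + z^4 + z^5) has coefficients 1,0,0,0,1,1 for degrees 0…5.
(1 + z + z^2) has coefficients 1,1,1,0,0,0,0,0,0,0,0,0 for degrees 0…11.
Finally multiplying by (1 + z^2)^4, the product of all factors after the first has coefficients 1,1,5,4,10,6,10,4,5,1,1,0 for degrees 0…11.
[z^11] = 1·0 + 1·4 + 1·10 = 14.

14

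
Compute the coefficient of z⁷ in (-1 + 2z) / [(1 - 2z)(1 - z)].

Partial fractions give a closed form: a_n = (-1)·1^n.
At n = 7: a_7 = -1.

-1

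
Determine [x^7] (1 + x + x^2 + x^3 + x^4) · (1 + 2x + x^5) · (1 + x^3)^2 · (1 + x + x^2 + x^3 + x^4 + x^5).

(1 + x + x^2 + x^3 + x^4) has coefficients 1,1,1,1,1 for degrees 0…4.
(1 + 2x + x^5) has coefficients 1,2,0,0,0,1,0,0 for degrees 0…7.
Multiplying by (1 + x^3)^2 gives running coefficients 1,2,0,2,4,1,1,2 for degrees 0…7.
Finally multiplying by (1 + x + x^2 + x^3 + x^4 + x^5), the product of all factors after the first has coefficients 1,3,3,5,9,10,10,10 for degrees 0…7.
[x^7] = 1·10 + 1·10 + 1·10 + 1·9 + 1·5 = 44.

44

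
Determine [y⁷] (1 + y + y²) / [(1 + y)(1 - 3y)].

2369

The denominator gives the recurrence a_n = 2a_(n−1) + 3a_(n−2) for n ≥ 3; the numerator fixes a_0 = 1, a_1 = 3, a_2 = 10.
Iterating: 1, 3, 10, 29, 88, 263, 790, 2369, so a_7 = 2369.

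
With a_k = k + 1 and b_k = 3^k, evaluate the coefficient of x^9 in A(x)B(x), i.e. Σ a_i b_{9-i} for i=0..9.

This is [x^9] in the product of the two ordinary generating functions.
Σ = 1·19683 + 2·6561 + 3·2187 + 4·729 + 5·243 + 6·81 + 7·27 + 8·9 + 9·3 + 10·1 = 44281.

44281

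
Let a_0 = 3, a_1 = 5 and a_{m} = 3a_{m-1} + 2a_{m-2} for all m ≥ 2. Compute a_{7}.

The ordinary generating function has denominator 1 - 3x - 2x^2.
Iterating the recurrence: a_0,…,a_{7} = 3, 5, 21, 73, 261, 929, 3309, 11785.

11785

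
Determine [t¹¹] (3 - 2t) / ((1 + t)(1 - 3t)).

Partial fractions give a closed form: a_n = (5/4)·(-1)^n + (7/4)·3^n.
At n = 11: a_11 = 310006.

310006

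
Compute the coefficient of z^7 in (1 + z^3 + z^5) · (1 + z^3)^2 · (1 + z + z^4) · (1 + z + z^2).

(1 + z^3 + z^5) has coefficients 1,0,0,1,0,1 for degrees 0…5.
(1 + z^3)^2 has coefficients 1,0,0,2,0,0,1,0 for degrees 0…7.
Multiplying by (1 + z + z^4) gives running coefficients 1,1,0,2,3,0,1,3 for degrees 0…7.
Finally multiplying by (1 + z + z^2), the product of all factors after the first has coefficients 1,2,2,3,5,5,4,4 for degrees 0…7.
[z^7] = 1·4 + 1·5 + 1·2 = 11.

11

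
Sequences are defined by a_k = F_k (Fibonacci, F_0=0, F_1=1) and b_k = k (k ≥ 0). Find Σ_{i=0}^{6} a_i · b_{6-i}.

26

The convolution is the t^6 coefficient of A(t)B(t).
Σ = 0·6 + 1·5 + 1·4 + 2·3 + 3·2 + 5·1 + 8·0 = 26.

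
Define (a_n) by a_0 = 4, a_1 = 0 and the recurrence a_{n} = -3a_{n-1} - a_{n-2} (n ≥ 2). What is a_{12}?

The ordinary generating function has denominator 1 + 3q + q^2.
Iterating the recurrence: a_0,…,a_{12} = 4, 0, -4, 12, -32, 84, -220, 576, -1508, 3948, -10336, 27060, -70844.

-70844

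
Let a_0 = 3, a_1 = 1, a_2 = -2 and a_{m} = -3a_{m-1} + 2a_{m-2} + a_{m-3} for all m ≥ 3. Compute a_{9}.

The ordinary generating function has denominator 1 + 3q - 2q^2 - q^3.
Iterating the recurrence: a_0,…,a_{9} = 3, 1, -2, 11, -36, 128, -445, 1555, -5427, 18946.

18946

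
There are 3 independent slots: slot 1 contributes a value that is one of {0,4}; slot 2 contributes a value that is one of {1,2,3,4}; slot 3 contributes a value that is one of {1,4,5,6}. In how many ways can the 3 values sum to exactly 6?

3

The generating function for the choices is (1 + z⁴)·(z + z² + z³ + z⁴)·(z + z⁴ + z⁵ + z⁶); the count is [z⁶].
(1 + z⁴) has coefficients 1,0,0,0,1 for degrees 0…4.
(z + z² + z³ + z⁴) has coefficients 0,1,1,1,1,0,0 for degrees 0…6.
Finally multiplying by (z + z⁴ + z⁵ + z⁶), the product of all factors after the first has coefficients 0,0,1,1,1,2,2 for degrees 0…6.
[z⁶] = 1·2 + 1·1 = 3.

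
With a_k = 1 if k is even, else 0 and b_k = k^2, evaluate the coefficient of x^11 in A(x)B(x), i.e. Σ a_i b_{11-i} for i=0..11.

The convolution is the t^11 coefficient of A(t)B(t).
Σ = 1·121 + 0·100 + 1·81 + 0·64 + 1·49 + 0·36 + 1·25 + 0·16 + 1·9 + 0·4 + 1·1 + 0·0 = 286.

286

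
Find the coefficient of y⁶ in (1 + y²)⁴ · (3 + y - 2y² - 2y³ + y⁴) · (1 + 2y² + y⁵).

27

(1 + y²)⁴ has coefficients 1,0,4,0,6,0,4 for degrees 0…6.
(3 + y - 2y² - 2y³ + y⁴) has coefficients 3,1,-2,-2,1,0,0 for degrees 0…6.
Finally multiplying by (1 + 2y² + y⁵), the product of all factors after the first has coefficients 3,1,4,0,-3,-1,3 for degrees 0…6.
[y⁶] = 1·3 + 4·(-3) + 6·4 + 4·3 = 27.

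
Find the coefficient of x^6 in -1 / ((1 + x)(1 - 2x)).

-43

Partial fractions give a closed form: a_n = (-1/3)·(-1)^n + (-2/3)·2^n.
At n = 6: a_6 = -43.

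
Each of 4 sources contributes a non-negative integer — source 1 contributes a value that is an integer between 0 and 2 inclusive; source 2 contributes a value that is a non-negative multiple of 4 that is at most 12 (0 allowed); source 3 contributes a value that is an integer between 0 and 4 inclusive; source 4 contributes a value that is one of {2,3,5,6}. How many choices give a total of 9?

The generating function for the choices is (1 + t + t^2)·(1 + t^4 + t^8 + t^12)·(1 + t + t^2 + t^3 + t^4)·(t^2 + t^3 + t^5 + t^6); the count is [t^9].
(1 + t + t^2) has coefficients 1,1,1 for degrees 0…2.
(1 + t^4 + t^8 + t^12) has coefficients 1,0,0,0,1,0,0,0,1,0 for degrees 0…9.
Multiplying by (1 + t + t^2 + t^3 + t^4) gives running coefficients 1,1,1,1,2,1,1,1,2,1 for degrees 0…9.
Finally multiplying by (t^2 + t^3 + t^5 + t^6), the product of all factors after the first has coefficients 0,0,1,2,2,3,5,5,4,5 for degrees 0…9.
[t^9] = 1·5 + 1·4 + 1·5 = 14.

14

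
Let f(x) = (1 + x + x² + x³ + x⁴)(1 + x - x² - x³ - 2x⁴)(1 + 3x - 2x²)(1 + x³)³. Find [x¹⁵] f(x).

-9

(1 + x + x² + x³ + x⁴) has coefficients 1,1,1,1,1 for degrees 0…4.
(1 + x - x² - x³ - 2x⁴) has coefficients 1,1,-1,-1,-2,0,0,0,0,0,0,0,0,0,0,0 for degrees 0…15.
Multiplying by (1 + 3x - 2x²) gives running coefficients 1,4,0,-6,-3,-4,4,0,0,0,0,0,0,0,0,0 for degrees 0…15.
Finally multiplying by (1 + x³)³, the product of all factors after the first has coefficients 1,4,0,-3,9,-4,-11,3,-12,-5,-5,-12,6,-3,-4,4 for degrees 0…15.
[x¹⁵] = 1·4 + 1·(-4) + 1·(-3) + 1·6 + 1·(-12) = -9.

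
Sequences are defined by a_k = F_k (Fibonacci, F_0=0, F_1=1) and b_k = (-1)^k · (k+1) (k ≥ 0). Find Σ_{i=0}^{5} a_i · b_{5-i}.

This is [x^5] in the product of the two ordinary generating functions.
Σ = 0·(-6) + 1·5 + 1·(-4) + 2·3 + 3·(-2) + 5·1 = 6.

6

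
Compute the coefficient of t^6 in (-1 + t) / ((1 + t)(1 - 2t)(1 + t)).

The denominator gives the recurrence a_n = 3a_(n−2) + 2a_(n−3) for n ≥ 3; the numerator fixes a_0 = -1, a_1 = 1, a_2 = -3.
Iterating: -1, 1, -3, 1, -7, -3, -19, so a_6 = -19.

-19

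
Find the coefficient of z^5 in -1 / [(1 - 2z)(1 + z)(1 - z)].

The denominator gives the recurrence a_n = 2a_(n−1) + a_(n−2) − 2a_(n−3) for n ≥ 3; the numerator fixes a_0 = -1, a_1 = -2, a_2 = -5.
Iterating: -1, -2, -5, -10, -21, -42, so a_5 = -42.

-42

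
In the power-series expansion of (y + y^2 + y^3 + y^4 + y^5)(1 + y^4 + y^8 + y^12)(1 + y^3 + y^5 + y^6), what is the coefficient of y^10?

5

(y + y^2 + y^3 + y^4 + y^5) has coefficients 0,1,1,1,1,1 for degrees 0…5.
(1 + y^4 + y^8 + y^12) has coefficients 1,0,0,0,1,0,0,0,1,0,0 for degrees 0…10.
Finally multiplying by (1 + y^3 + y^5 + y^6), the product of all factors after the first has coefficients 1,0,0,1,1,1,1,1,1,1,1 for degrees 0…10.
[y^10] = 1·1 + 1·1 + 1·1 + 1·1 + 1·1 = 5.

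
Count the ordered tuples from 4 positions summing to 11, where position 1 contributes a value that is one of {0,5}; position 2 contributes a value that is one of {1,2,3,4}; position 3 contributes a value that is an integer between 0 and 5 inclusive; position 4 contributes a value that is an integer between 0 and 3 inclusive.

The generating function for the choices is (1 + x⁵)·(x + x² + x³ + x⁴)·(1 + x + x² + x³ + x⁴ + x⁵)·(1 + x + x² + x³); the count is [x¹¹].
(1 + x⁵) has coefficients 1,0,0,0,0,1 for degrees 0…5.
(x + x² + x³ + x⁴) has coefficients 0,1,1,1,1,0,0,0,0,0,0,0 for degrees 0…11.
Multiplying by (1 + x + x² + x³ + x⁴ + x⁵) gives running coefficients 0,1,2,3,4,4,4,3,2,1,0,0 for degrees 0…11.
Finally multiplying by (1 + x + x² + x³), the product of all factors after the first has coefficients 0,1,3,6,10,13,15,15,13,10,6,3 for degrees 0…11.
[x¹¹] = 1·3 + 1·15 = 18.

18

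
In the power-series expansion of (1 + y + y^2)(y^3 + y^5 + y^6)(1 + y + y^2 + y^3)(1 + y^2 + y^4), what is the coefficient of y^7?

(1 + y + y^2) has coefficients 1,1,1 for degrees 0…2.
(y^3 + y^5 + y^6) has coefficients 0,0,0,1,0,1,1,0 for degrees 0…7.
Multiplying by (1 + y + y^2 + y^3) gives running coefficients 0,0,0,1,1,2,3,2 for degrees 0…7.
Finally multiplying by (1 + y^2 + y^4), the product of all factors after the first has coefficients 0,0,0,1,1,3,4,5 for degrees 0…7.
[y^7] = 1·5 + 1·4 + 1·3 = 12.

12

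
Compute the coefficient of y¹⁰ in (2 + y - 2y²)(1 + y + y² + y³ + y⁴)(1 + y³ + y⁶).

1

(2 + y - 2y²) has coefficients 2,1,-2 for degrees 0…2.
(1 + y + y² + y³ + y⁴) has coefficients 1,1,1,1,1,0,0,0,0,0,0 for degrees 0…10.
Finally multiplying by (1 + y³ + y⁶), the product of all factors after the first has coefficients 1,1,1,2,2,1,2,2,1,1,1 for degrees 0…10.
[y¹⁰] = 2·1 + 1·1 − 2·1 = 1.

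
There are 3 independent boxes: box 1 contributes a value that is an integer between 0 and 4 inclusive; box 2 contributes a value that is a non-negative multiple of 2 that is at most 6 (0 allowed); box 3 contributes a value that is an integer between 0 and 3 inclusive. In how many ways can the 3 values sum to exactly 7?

10

The generating function for the choices is (1 + y + y² + y³ + y⁴)·(1 + y² + y⁴ + y⁶)·(1 + y + y² + y³); the count is [y⁷].
(1 + y + y² + y³ + y⁴) has coefficients 1,1,1,1,1 for degrees 0…4.
(1 + y² + y⁴ + y⁶) has coefficients 1,0,1,0,1,0,1,0 for degrees 0…7.
Finally multiplying by (1 + y + y² + y³), the product of all factors after the first has coefficients 1,1,2,2,2,2,2,2 for degrees 0…7.
[y⁷] = 1·2 + 1·2 + 1·2 + 1·2 + 1·2 = 10.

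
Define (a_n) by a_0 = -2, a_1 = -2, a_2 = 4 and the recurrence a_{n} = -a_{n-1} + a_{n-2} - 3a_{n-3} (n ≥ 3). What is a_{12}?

3586

The ordinary generating function has denominator 1 + z - z^2 + 3z^3.
Iterating the recurrence: a_0,…,a_{12} = -2, -2, 4, 0, 10, -22, 32, -84, 182, -362, 796, -1704, 3586.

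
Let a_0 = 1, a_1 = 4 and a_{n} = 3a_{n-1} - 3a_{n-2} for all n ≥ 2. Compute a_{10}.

-486

The ordinary generating function has denominator 1 - 3z + 3z^2.
Iterating the recurrence: a_0,…,a_{10} = 1, 4, 9, 15, 18, 9, -27, -108, -243, -405, -486.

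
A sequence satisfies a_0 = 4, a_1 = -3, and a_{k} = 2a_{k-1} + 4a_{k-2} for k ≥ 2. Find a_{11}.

The ordinary generating function has denominator 1 - 2z - 4z^2.
Iterating the recurrence: a_0,…,a_{11} = 4, -3, 10, 8, 56, 144, 512, 1600, 5248, 16896, 54784, 177152.

177152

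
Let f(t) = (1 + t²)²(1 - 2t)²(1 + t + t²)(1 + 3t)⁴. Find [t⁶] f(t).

(1 + t²)² has coefficients 1,0,2,0,1 for degrees 0…4.
(1 - 2t)² has coefficients 1,-4,4,0,0,0,0 for degrees 0…6.
Multiplying by (1 + t + t²) gives running coefficients 1,-3,1,0,4,0,0 for degrees 0…6.
Finally multiplying by (1 + 3t)⁴, the product of all factors after the first has coefficients 1,9,19,-42,-185,-87,297 for degrees 0…6.
[t⁶] = 1·297 + 2·(-185) + 1·19 = -54.

-54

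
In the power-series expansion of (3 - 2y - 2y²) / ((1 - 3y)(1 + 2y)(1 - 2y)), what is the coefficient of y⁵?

853

Partial fractions give a closed form: a_n = (19/5)·3^n + (7/10)·(-2)^n + (-3/2)·2^n.
At n = 5: a_5 = 853.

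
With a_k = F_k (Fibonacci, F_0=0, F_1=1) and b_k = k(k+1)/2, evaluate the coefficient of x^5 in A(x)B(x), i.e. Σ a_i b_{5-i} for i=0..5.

This is [x^5] in the product of the two ordinary generating functions.
Σ = 0·15 + 1·10 + 1·6 + 2·3 + 3·1 + 5·0 = 25.

25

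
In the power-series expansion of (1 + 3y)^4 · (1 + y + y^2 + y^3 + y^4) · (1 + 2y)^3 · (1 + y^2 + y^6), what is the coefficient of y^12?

(1 + 3y)^4 has coefficients 1,12,54,108,81 for degrees 0…4.
(1 + y + y^2 + y^3 + y^4) has coefficients 1,1,1,1,1,0,0,0,0,0,0,0,0 for degrees 0…12.
Multiplying by (1 + 2y)^3 gives running coefficients 1,7,19,27,27,26,20,8,0,0,0,0,0 for degrees 0…12.
Finally multiplying by (1 + y^2 + y^6), the product of all factors after the first has coefficients 1,7,20,34,46,53,48,41,39,35,27,26,20 for degrees 0…12.
[y^12] = 1·20 + 12·26 + 54·27 + 108·35 + 81·39 = 8729.

8729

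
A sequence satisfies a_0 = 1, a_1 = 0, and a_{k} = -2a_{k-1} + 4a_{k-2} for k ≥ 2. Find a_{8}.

The ordinary generating function has denominator 1 + 2y - 4y^2.
Iterating the recurrence: a_0,…,a_{8} = 1, 0, 4, -8, 32, -96, 320, -1024, 3328.

3328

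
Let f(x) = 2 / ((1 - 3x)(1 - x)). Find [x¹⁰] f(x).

177146

Partial fractions give a closed form: a_n = (3)·3^n + (-1)·1^n.
At n = 10: a_10 = 177146.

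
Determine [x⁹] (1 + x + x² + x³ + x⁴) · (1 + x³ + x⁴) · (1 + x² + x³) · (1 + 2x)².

52

(1 + x + x² + x³ + x⁴) has coefficients 1,1,1,1,1 for degrees 0…4.
(1 + x³ + x⁴) has coefficients 1,0,0,1,1,0,0,0,0,0 for degrees 0…9.
Multiplying by (1 + x² + x³) gives running coefficients 1,0,1,2,1,1,2,1,0,0 for degrees 0…9.
Finally multiplying by (1 + 2x)², the product of all factors after the first has coefficients 1,4,5,6,13,13,10,13,12,4 for degrees 0…9.
[x⁹] = 1·4 + 1·12 + 1·13 + 1·10 + 1·13 = 52.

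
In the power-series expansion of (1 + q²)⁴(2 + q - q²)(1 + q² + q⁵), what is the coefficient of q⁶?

11

(1 + q²)⁴ has coefficients 1,0,4,0,6,0,4 for degrees 0…6.
(2 + q - q²) has coefficients 2,1,-1,0,0,0,0 for degrees 0…6.
Finally multiplying by (1 + q² + q⁵), the product of all factors after the first has coefficients 2,1,1,1,-1,2,1 for degrees 0…6.
[q⁶] = 1·1 + 4·(-1) + 6·1 + 4·2 = 11.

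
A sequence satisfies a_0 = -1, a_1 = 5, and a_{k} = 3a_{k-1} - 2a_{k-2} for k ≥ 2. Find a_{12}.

The ordinary generating function has denominator 1 - 3t + 2t^2.
Iterating the recurrence: a_0,…,a_{12} = -1, 5, 17, 41, 89, 185, 377, 761, 1529, 3065, 6137, 12281, 24569.

24569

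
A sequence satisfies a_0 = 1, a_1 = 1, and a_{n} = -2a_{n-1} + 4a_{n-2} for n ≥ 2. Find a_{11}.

The ordinary generating function has denominator 1 + 2y - 4y^2.
Iterating the recurrence: a_0,…,a_{11} = 1, 1, 2, 0, 8, -16, 64, -192, 640, -2048, 6656, -21504.

-21504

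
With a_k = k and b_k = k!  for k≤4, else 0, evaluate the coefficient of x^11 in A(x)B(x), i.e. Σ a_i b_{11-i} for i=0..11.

The convolution is the x^11 coefficient of A(x)B(x).
Σ = 0·0 + 1·0 + 2·0 + 3·0 + 4·0 + 5·0 + 6·0 + 7·24 + 8·6 + 9·2 + 10·1 + 11·1 = 255.

255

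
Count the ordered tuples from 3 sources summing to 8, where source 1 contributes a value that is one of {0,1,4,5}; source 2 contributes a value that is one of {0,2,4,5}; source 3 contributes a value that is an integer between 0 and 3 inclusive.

The generating function for the choices is (1 + x + x^4 + x^5)·(1 + x^2 + x^4 + x^5)·(1 + x + x^2 + x^3); the count is [x^8].
(1 + x + x^4 + x^5) has coefficients 1,1,0,0,1,1 for degrees 0…5.
(1 + x^2 + x^4 + x^5) has coefficients 1,0,1,0,1,1,0,0,0 for degrees 0…8.
Finally multiplying by (1 + x + x^2 + x^3), the product of all factors after the first has coefficients 1,1,2,2,2,3,2,2,1 for degrees 0…8.
[x^8] = 1·1 + 1·2 + 1·2 + 1·2 = 7.

7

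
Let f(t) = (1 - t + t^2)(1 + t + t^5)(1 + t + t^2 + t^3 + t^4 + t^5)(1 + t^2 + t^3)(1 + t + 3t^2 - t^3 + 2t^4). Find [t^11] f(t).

28

(1 - t + t^2) has coefficients 1,-1,1 for degrees 0…2.
(1 + t + t^5) has coefficients 1,1,0,0,0,1,0,0,0,0,0,0 for degrees 0…11.
Multiplying by (1 + t + t^2 + t^3 + t^4 + t^5) gives running coefficients 1,2,2,2,2,3,2,1,1,1,1,0 for degrees 0…11.
Multiplying by (1 + t^2 + t^3) gives running coefficients 1,2,3,5,6,7,6,6,6,4,3,2 for degrees 0…11.
Finally multiplying by (1 + t + 3t^2 - t^3 + 2t^4), the product of all factors after the first has coefficients 1,3,8,13,20,29,32,37,35,36,31,23 for degrees 0…11.
[t^11] = 1·23 − 1·31 + 1·36 = 28.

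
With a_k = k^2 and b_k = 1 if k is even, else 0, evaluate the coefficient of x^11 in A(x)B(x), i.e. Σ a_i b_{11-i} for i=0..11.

Write out a_i and b_{11-i} for i = 0,…,11 and sum the products.
Σ = 0·0 + 1·1 + 4·0 + 9·1 + 16·0 + 25·1 + 36·0 + 49·1 + 64·0 + 81·1 + 100·0 + 121·1 = 286.

286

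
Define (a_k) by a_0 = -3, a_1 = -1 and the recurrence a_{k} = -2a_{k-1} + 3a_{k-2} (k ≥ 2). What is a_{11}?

The ordinary generating function has denominator 1 + 2x - 3x^2.
Iterating the recurrence: a_0,…,a_{11} = -3, -1, -7, 11, -43, 119, -367, 1091, -3283, 9839, -29527, 88571.

88571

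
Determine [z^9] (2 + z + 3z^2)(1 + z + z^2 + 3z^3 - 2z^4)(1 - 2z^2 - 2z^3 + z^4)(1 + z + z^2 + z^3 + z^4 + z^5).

(2 + z + 3z^2) has coefficients 2,1,3 for degrees 0…2.
(1 + z + z^2 + 3z^3 - 2z^4) has coefficients 1,1,1,3,-2,0,0,0,0,0 for degrees 0…9.
Multiplying by (1 - 2z^2 - 2z^3 + z^4) gives running coefficients 1,1,-1,-1,-5,-7,-1,7,-2,0 for degrees 0…9.
Finally multiplying by (1 + z + z^2 + z^3 + z^4 + z^5), the product of all factors after the first has coefficients 1,2,1,0,-5,-12,-14,-8,-9,-8 for degrees 0…9.
[z^9] = 2·(-8) + 1·(-9) + 3·(-8) = -49.

-49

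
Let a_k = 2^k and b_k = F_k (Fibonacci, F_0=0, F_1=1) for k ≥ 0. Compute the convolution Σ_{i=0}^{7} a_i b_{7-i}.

201

Write out a_i and b_{7-i} for i = 0,…,7 and sum the products.
Σ = 1·13 + 2·8 + 4·5 + 8·3 + 16·2 + 32·1 + 64·1 + 128·0 = 201.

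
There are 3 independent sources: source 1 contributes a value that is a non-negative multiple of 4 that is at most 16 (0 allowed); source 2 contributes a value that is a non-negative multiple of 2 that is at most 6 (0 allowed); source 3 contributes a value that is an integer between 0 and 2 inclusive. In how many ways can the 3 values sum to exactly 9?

2

The generating function for the choices is (1 + x⁴ + x⁸ + x¹² + x¹⁶)·(1 + x² + x⁴ + x⁶)·(1 + x + x²); the count is [x⁹].
(1 + x⁴ + x⁸ + x¹² + x¹⁶) has coefficients 1,0,0,0,1,0,0,0,1,0 for degrees 0…9.
(1 + x² + x⁴ + x⁶) has coefficients 1,0,1,0,1,0,1,0,0,0 for degrees 0…9.
Finally multiplying by (1 + x + x²), the product of all factors after the first has coefficients 1,1,2,1,2,1,2,1,1,0 for degrees 0…9.
[x⁹] = 1·0 + 1·1 + 1·1 = 2.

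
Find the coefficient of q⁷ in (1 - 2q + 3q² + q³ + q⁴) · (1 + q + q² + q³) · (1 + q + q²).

8

(1 - 2q + 3q² + q³ + q⁴) has coefficients 1,-2,3,1,1 for degrees 0…4.
(1 + q + q² + q³) has coefficients 1,1,1,1,0,0,0,0 for degrees 0…7.
Finally multiplying by (1 + q + q²), the product of all factors after the first has coefficients 1,2,3,3,2,1,0,0 for degrees 0…7.
[q⁷] = 1·0 − 2·0 + 3·1 + 1·2 + 1·3 = 8.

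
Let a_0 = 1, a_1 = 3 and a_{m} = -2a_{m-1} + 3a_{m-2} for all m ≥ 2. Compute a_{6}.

-363

The ordinary generating function has denominator 1 + 2t - 3t^2.
Iterating the recurrence: a_0,…,a_{6} = 1, 3, -3, 15, -39, 123, -363.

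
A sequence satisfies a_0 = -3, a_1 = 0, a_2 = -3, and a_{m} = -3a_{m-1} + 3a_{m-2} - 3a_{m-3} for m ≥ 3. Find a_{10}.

-243243

The ordinary generating function has denominator 1 + 3x - 3x^2 + 3x^3.
Iterating the recurrence: a_0,…,a_{10} = -3, 0, -3, 18, -63, 252, -999, 3942, -15579, 61560, -243243.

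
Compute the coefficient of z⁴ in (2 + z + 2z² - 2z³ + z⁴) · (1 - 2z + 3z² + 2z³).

13

(2 + z + 2z² - 2z³ + z⁴) has coefficients 2,1,2,-2,1 for degrees 0…4.
(1 - 2z + 3z² + 2z³) has coefficients 1,-2,3,2,0 for degrees 0…4.
[z⁴] = 2·0 + 1·2 + 2·3 − 2·(-2) + 1·1 = 13.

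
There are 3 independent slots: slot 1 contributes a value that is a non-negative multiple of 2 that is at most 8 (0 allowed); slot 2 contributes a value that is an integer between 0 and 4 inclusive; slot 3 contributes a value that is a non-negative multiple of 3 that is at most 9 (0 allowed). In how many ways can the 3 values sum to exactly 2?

2

The generating function for the choices is (1 + z^2 + z^4 + z^6 + z^8)·(1 + z + z^2 + z^3 + z^4)·(1 + z^3 + z^6 + z^9); the count is [z^2].
(1 + z^2 + z^4 + z^6 + z^8) has coefficients 1,0,1 for degrees 0…2.
(1 + z + z^2 + z^3 + z^4) has coefficients 1,1,1 for degrees 0…2.
Finally multiplying by (1 + z^3 + z^6 + z^9), the product of all factors after the first has coefficients 1,1,1 for degrees 0…2.
[z^2] = 1·1 + 1·1 = 2.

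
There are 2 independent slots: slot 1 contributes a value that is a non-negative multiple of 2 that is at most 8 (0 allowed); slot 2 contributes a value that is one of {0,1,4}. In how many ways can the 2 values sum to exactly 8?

2

The generating function for the choices is (1 + q² + q⁴ + q⁶ + q⁸)·(1 + q + q⁴); the count is [q⁸].
(1 + q² + q⁴ + q⁶ + q⁸) has coefficients 1,0,1,0,1,0,1,0,1 for degrees 0…8.
(1 + q + q⁴) has coefficients 1,1,0,0,1,0,0,0,0 for degrees 0…8.
[q⁸] = 1·0 + 1·0 + 1·1 + 1·0 + 1·1 = 2.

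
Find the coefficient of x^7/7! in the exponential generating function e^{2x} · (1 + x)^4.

The EGF product rule gives c_7 = Σ_{k_1+k_2=7} C(7; k_1,k_2) · ∏ g_i(k_i), where e^{2x} gives (2)^k; (1+x)^4 gives the falling factorial (4)_k.
g_1(k) for k = 0…7: 1, 2, 4, 8, 16, 32, 64, 128.
g_2(k) for k = 0…7: 1, 4, 12, 24, 24, 0, 0, 0.
c_7 = Σ_k C(7,k)·g_1(k)·g_2(7−k) = 35·8·24 + 35·16·24 + 21·32·12 + 7·64·4 + 1·128·1 = 6720 + 13440 + 8064 + 1792 + 128 = 30144.

30144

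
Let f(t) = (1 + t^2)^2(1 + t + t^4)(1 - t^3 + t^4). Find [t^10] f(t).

(1 + t^2)^2 has coefficients 1,0,2,0,1 for degrees 0…4.
(1 + t + t^4) has coefficients 1,1,0,0,1,0,0,0,0,0,0 for degrees 0…10.
Finally multiplying by (1 - t^3 + t^4), the product of all factors after the first has coefficients 1,1,0,-1,1,1,0,-1,1,0,0 for degrees 0…10.
[t^10] = 1·0 + 2·1 + 1·0 = 2.

2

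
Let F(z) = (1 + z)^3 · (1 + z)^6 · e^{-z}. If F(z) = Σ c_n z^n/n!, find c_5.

4364

The EGF product rule gives c_5 = Σ_{k_1+k_2+k_3=5} C(5; k_1,k_2,k_3) · ∏ g_i(k_i), where (1+z)^3 gives the falling factorial (3)_k; (1+z)^6 gives the falling factorial (6)_k; e^{-z} gives (-1)^k.
g_1(k) for k = 0…5: 1, 3, 6, 6, 0, 0.
g_2(k) for k = 0…5: 1, 6, 30, 120, 360, 720.
g_3(k) for k = 0…5: 1, -1, 1, -1, 1, -1.
First combine the last two factors: h(k) = Σ_j C(k,j)·g_2(j)·g_3(k−j) for k = 0…5: 1, 5, 19, 47, 37, -151.
c_5 = Σ_k C(5,k)·g_1(k)·h(5−k) = 1·1·(-151) + 5·3·37 + 10·6·47 + 10·6·19 = −151 + 555 + 2820 + 1140 = 4364.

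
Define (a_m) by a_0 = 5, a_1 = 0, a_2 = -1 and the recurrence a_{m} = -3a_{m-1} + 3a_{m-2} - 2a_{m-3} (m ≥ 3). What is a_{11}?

The ordinary generating function has denominator 1 + 3x - 3x^2 + 2x^3.
Iterating the recurrence: a_0,…,a_{11} = 5, 0, -1, -7, 18, -73, 287, -1116, 4355, -16987, 66258, -258445.

-258445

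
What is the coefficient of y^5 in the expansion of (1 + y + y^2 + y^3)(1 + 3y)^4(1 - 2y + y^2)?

(1 + y + y^2 + y^3) has coefficients 1,1,1,1 for degrees 0…3.
(1 + 3y)^4 has coefficients 1,12,54,108,81,0 for degrees 0…5.
Finally multiplying by (1 - 2y + y^2), the product of all factors after the first has coefficients 1,10,31,12,-81,-54 for degrees 0…5.
[y^5] = 1·(-54) + 1·(-81) + 1·12 + 1·31 = -92.

-92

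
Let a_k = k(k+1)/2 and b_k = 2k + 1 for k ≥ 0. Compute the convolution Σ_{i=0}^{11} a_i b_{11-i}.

1716

Write out a_i and b_{11-i} for i = 0,…,11 and sum the products.
Σ = 0·23 + 1·21 + 3·19 + 6·17 + 10·15 + 15·13 + 21·11 + 28·9 + 36·7 + 45·5 + 55·3 + 66·1 = 1716.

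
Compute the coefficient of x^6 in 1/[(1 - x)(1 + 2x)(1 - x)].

The denominator gives the recurrence a_n = 3a_(n−2) − 2a_(n−3) for n ≥ 3; the numerator fixes a_0 = 1, a_1 = 0, a_2 = 3.
Iterating: 1, 0, 3, -2, 9, -12, 31, so a_6 = 31.

31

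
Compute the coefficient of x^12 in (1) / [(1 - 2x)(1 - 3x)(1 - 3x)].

The denominator gives the recurrence a_n = 8a_(n−1) − 21a_(n−2) + 18a_(n−3) for n ≥ 3; the numerator fixes a_0 = 1, a_1 = 8, a_2 = 43.
Iterating: 1, 8, 43, 194, 793, 3044, 11191, 39878, 138805, 474440, 1598419, 5322602, 17553937, so a_12 = 17553937.

17553937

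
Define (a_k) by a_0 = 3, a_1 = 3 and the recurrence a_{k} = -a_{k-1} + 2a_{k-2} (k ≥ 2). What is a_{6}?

The ordinary generating function has denominator 1 + y - 2y^2.
Iterating the recurrence: a_0,…,a_{6} = 3, 3, 3, 3, 3, 3, 3.

3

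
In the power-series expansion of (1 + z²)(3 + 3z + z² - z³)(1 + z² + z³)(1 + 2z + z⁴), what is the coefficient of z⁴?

(1 + z²) has coefficients 1,0,1 for degrees 0…2.
(3 + 3z + z² - z³) has coefficients 3,3,1,-1,0 for degrees 0…4.
Multiplying by (1 + z² + z³) gives running coefficients 3,3,4,5,4 for degrees 0…4.
Finally multiplying by (1 + 2z + z⁴), the product of all factors after the first has coefficients 3,9,10,13,17 for degrees 0…4.
[z⁴] = 1·17 + 1·10 = 27.

27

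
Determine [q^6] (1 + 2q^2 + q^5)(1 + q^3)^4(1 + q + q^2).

(1 + 2q^2 + q^5) has coefficients 1,0,2,0,0,1 for degrees 0…5.
(1 + q^3)^4 has coefficients 1,0,0,4,0,0,6 for degrees 0…6.
Finally multiplying by (1 + q + q^2), the product of all factors after the first has coefficients 1,1,1,4,4,4,6 for degrees 0…6.
[q^6] = 1·6 + 2·4 + 1·1 = 15.

15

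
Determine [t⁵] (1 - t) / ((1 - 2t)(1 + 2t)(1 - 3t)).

The denominator gives the recurrence a_n = 3a_(n−1) + 4a_(n−2) − 12a_(n−3) for n ≥ 3; the numerator fixes a_0 = 1, a_1 = 2, a_2 = 10.
Iterating: 1, 2, 10, 26, 94, 266, so a_5 = 266.

266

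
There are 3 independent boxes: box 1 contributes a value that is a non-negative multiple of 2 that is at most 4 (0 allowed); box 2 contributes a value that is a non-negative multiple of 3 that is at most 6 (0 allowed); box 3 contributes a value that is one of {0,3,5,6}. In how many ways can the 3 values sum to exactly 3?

2

The generating function for the choices is (1 + q^2 + q^4)·(1 + q^3 + q^6)·(1 + q^3 + q^5 + q^6); the count is [q^3].
(1 + q^2 + q^4) has coefficients 1,0,1,0 for degrees 0…3.
(1 + q^3 + q^6) has coefficients 1,0,0,1 for degrees 0…3.
Finally multiplying by (1 + q^3 + q^5 + q^6), the product of all factors after the first has coefficients 1,0,0,2 for degrees 0…3.
[q^3] = 1·2 + 1·0 = 2.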